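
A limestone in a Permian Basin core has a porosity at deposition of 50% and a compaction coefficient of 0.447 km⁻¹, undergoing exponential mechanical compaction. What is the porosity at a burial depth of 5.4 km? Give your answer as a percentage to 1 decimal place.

4.5%

n = n₀·exp(−c·Z) = 0.5 × exp(−0.447 × 5.4) = 0.5 × exp(−2.414)
  = 0.5 × 0.0895 = 0.0447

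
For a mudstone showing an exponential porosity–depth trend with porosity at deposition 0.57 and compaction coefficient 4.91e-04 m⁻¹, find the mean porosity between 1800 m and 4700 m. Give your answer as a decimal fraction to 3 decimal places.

0.126

Working in km (1 km = 1000 m; k in km⁻¹ = k in m⁻¹ × 1000):
⟨n⟩ = (1/(d₂−d₁)) ∫ n₀ e^(−kd) dd = n₀·(e^(−k·d₁) − e^(−k·d₂)) / (k·(d₂−d₁))
e^(−0.491×1.8) = 0.4132; e^(−0.491×4.7) = 0.0995
⟨n⟩ = 0.57 × (0.4132 − 0.0995) / (0.491 × 2.9) = 0.57 × 0.2203 = 0.1256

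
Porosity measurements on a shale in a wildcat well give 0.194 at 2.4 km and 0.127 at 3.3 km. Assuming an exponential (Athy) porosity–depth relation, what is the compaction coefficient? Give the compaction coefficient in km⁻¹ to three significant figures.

Athy: phi(z) = phi₀ e^(−cz) ⇒ phi₁/phi₂ = e^{c(z₂−z₁)} ⇒ c = ln(phi₁/phi₂)/(z₂−z₁)
c = ln(0.194/0.127) / (3.3 − 2.4) = ln(1.528) / 0.9 = 0.4237 / 0.9 = 0.4707 km⁻¹

0.471 km⁻¹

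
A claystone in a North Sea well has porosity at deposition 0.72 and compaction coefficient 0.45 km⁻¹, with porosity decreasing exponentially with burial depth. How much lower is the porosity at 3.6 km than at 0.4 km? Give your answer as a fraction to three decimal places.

n(0.4) = 0.72·e^(−0.45×0.4) = 0.6014
n(3.6) = 0.72·e^(−0.45×3.6) = 0.1425
Δn = 0.6014 − 0.1425 = 0.4589

0.459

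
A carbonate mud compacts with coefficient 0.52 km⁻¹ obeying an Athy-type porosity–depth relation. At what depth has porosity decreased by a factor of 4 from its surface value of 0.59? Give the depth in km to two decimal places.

n/n₀ = 1/4 ⇒ exp(−β·z) = 1/4 ⇒ z = ln(4) / β
z = 1.3863 / 0.52 = 2.666 km

2.67 km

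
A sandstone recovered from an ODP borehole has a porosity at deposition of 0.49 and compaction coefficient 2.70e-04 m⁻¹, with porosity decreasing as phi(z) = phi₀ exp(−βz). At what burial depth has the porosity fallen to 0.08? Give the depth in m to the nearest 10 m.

Working in km (1 km = 1000 m; β in km⁻¹ = β in m⁻¹ × 1000):
Invert Athy's law: z = ln(phi₀/phi) / β
z = ln(0.49/0.08) / 0.27 = ln(6.125) / 0.27 = 1.8124 / 0.27 = 6.713 km

6710 m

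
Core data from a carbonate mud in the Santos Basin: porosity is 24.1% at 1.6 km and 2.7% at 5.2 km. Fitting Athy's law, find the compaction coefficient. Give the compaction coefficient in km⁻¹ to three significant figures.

0.608 km⁻¹

Athy: n(d) = n₀ e^(−kd) ⇒ n₁/n₂ = e^{k(d₂−d₁)} ⇒ k = ln(n₁/n₂)/(d₂−d₁)
k = ln(0.241/0.027) / (5.2 − 1.6) = ln(8.926) / 3.6 = 2.1890 / 3.6 = 0.608 km⁻¹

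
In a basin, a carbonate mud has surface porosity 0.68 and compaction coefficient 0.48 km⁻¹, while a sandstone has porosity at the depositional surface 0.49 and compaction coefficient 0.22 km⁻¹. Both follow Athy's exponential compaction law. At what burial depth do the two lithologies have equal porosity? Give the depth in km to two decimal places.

1.26 km

Set phi₀ₐ e^(−cₐd) = phi₀ᵦ e^(−cᵦd) ⇒ ln(phi₀ₐ/phi₀ᵦ) = (cₐ − cᵦ)·d
d = ln(0.68/0.49) / (0.48 − 0.22) = 0.3277 / 0.26 = 1.260 km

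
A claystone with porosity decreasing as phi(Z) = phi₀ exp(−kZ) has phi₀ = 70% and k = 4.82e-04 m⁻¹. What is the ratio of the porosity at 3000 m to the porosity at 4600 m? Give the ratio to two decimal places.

Working in km (1 km = 1000 m; k in km⁻¹ = k in m⁻¹ × 1000):
phi(Z₁)/phi(Z₂) = e^(−k·Z₁)/e^(−k·Z₂) = e^{k(Z₂−Z₁)}
= exp(0.482 × 1.6) = exp(0.7712) = 2.1624

2.16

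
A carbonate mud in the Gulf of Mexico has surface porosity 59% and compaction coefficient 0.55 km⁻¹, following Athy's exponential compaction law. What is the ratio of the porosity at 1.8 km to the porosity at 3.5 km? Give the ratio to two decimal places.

2.55

phi(d₁)/phi(d₂) = e^(−β·d₁)/e^(−β·d₂) = e^{β(d₂−d₁)}
= exp(0.55 × 1.7) = exp(0.935) = 2.5472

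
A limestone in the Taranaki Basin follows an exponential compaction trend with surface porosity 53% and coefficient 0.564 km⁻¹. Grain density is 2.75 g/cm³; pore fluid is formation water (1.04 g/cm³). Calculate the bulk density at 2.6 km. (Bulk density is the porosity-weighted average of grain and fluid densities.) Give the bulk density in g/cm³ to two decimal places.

2.54 g/cm³

Porosity at depth: n = 0.53·exp(−0.564×2.6) = 0.53×0.2308 = 0.1223
Bulk density: ρ_b = (1−n)ρ_g + n·ρ_f = 0.8777×2.75 + 0.1223×1.04
       = 2.414 + 0.127 = 2.541 g/cm³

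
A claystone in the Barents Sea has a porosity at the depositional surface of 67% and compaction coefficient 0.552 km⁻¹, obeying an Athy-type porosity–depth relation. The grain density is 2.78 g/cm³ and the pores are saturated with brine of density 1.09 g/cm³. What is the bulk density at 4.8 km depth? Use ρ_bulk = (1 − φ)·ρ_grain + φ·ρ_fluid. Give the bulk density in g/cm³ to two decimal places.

Porosity at depth: φ = 0.67·exp(−0.552×4.8) = 0.67×0.0707 = 0.0474
Bulk density: ρ_b = (1−φ)ρ_g + φ·ρ_f = 0.9526×2.78 + 0.0474×1.09
       = 2.648 + 0.052 = 2.700 g/cm³

2.70 g/cm³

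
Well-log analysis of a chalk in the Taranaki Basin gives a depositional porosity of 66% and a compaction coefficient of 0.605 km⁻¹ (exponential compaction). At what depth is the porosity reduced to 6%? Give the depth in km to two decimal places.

Invert Athy's law: Z = ln(phi₀/phi) / c
Z = ln(0.66/0.06) / 0.605 = ln(11) / 0.605 = 2.3979 / 0.605 = 3.963 km

3.96 km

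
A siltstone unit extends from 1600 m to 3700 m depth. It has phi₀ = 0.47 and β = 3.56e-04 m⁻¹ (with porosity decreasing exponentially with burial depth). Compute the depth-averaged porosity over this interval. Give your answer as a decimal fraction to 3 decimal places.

Working in km (1 km = 1000 m; β in km⁻¹ = β in m⁻¹ × 1000):
⟨phi⟩ = (1/(z₂−z₁)) ∫ phi₀ e^(−βz) dz = phi₀·(e^(−β·z₁) − e^(−β·z₂)) / (β·(z₂−z₁))
e^(−0.356×1.6) = 0.5658; e^(−0.356×3.7) = 0.2679
⟨phi⟩ = 0.47 × (0.5658 − 0.2679) / (0.356 × 2.1) = 0.47 × 0.3984 = 0.1873

0.187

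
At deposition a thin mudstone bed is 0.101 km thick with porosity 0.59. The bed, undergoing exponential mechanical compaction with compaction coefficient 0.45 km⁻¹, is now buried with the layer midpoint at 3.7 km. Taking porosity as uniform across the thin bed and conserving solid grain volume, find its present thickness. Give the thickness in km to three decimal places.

Porosity at 3.7 km: phi = 0.59·exp(−0.45×3.7) = 0.1116
Solid-volume conservation: h(1−phi) = h₀(1−phi₀) ⇒ h = h₀·(1−phi₀)/(1−phi)
h = 0.101 × (1 − 0.59)/(1 − 0.1116) = 0.101 × 0.4615 = 0.0466 km

0.047 km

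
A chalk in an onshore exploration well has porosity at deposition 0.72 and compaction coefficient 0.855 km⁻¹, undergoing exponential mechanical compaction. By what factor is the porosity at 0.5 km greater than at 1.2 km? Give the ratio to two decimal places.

n(d₁)/n(d₂) = e^(−k·d₁)/e^(−k·d₂) = e^{k(d₂−d₁)}
= exp(0.855 × 0.7) = exp(0.5985) = 1.8194

1.82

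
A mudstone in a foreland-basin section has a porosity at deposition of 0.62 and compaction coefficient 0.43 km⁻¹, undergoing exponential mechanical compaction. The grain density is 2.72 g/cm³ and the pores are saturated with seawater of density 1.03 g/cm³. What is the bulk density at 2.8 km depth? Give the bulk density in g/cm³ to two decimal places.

Porosity at depth: φ = 0.62·exp(−0.43×2.8) = 0.62×0.3000 = 0.1860
Bulk density: ρ_b = (1−φ)ρ_g + φ·ρ_f = 0.8140×2.72 + 0.1860×1.03
       = 2.214 + 0.192 = 2.406 g/cm³

2.41 g/cm³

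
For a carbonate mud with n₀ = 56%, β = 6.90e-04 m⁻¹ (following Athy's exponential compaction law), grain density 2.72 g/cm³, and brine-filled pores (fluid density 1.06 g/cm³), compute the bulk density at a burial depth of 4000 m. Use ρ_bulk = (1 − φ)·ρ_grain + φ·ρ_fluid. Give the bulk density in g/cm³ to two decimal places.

2.66 g/cm³

Working in km (1 km = 1000 m; β in km⁻¹ = β in m⁻¹ × 1000):
Porosity at depth: n = 0.56·exp(−0.69×4) = 0.56×0.0633 = 0.0354
Bulk density: ρ_b = (1−n)ρ_g + n·ρ_f = 0.9646×2.72 + 0.0354×1.06
       = 2.624 + 0.038 = 2.661 g/cm³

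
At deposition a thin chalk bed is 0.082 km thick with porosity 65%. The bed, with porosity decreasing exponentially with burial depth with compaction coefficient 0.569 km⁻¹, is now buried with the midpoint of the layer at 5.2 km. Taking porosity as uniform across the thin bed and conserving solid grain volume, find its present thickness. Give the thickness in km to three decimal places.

0.030 km

Porosity at 5.2 km: φ = 0.65·exp(−0.569×5.2) = 0.0337
Solid-volume conservation: h(1−φ) = h₀(1−φ₀) ⇒ h = h₀·(1−φ₀)/(1−φ)
h = 0.082 × (1 − 0.65)/(1 − 0.0337) = 0.082 × 0.3622 = 0.0297 km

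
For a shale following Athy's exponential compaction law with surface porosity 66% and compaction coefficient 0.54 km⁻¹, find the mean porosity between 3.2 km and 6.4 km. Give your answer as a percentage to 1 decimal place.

5.6%

⟨n⟩ = (1/(Z₂−Z₁)) ∫ n₀ e^(−βZ) dZ = n₀·(e^(−β·Z₁) − e^(−β·Z₂)) / (β·(Z₂−Z₁))
e^(−0.54×3.2) = 0.1776; e^(−0.54×6.4) = 0.0316
⟨n⟩ = 0.66 × (0.1776 − 0.0316) / (0.54 × 3.2) = 0.66 × 0.0845 = 0.0558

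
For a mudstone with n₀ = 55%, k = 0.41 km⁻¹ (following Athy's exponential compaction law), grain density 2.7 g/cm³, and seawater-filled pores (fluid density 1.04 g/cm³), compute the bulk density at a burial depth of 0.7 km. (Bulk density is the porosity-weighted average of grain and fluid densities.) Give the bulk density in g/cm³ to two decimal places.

2.01 g/cm³

Porosity at depth: n = 0.55·exp(−0.41×0.7) = 0.55×0.7505 = 0.4128
Bulk density: ρ_b = (1−n)ρ_g + n·ρ_f = 0.5872×2.7 + 0.4128×1.04
       = 1.585 + 0.429 = 2.015 g/cm³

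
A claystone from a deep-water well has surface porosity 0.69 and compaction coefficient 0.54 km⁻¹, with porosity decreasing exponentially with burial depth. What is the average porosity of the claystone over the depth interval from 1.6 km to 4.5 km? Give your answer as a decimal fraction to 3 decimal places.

0.147

⟨n⟩ = (1/(d₂−d₁)) ∫ n₀ e^(−kd) dd = n₀·(e^(−k·d₁) − e^(−k·d₂)) / (k·(d₂−d₁))
e^(−0.54×1.6) = 0.4215; e^(−0.54×4.5) = 0.0880
⟨n⟩ = 0.69 × (0.4215 − 0.0880) / (0.54 × 2.9) = 0.69 × 0.2129 = 0.1469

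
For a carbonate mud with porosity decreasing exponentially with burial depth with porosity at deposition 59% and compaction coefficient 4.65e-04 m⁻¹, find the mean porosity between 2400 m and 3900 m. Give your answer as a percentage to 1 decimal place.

Working in km (1 km = 1000 m; β in km⁻¹ = β in m⁻¹ × 1000):
⟨n⟩ = (1/(z₂−z₁)) ∫ n₀ e^(−βz) dz = n₀·(e^(−β·z₁) − e^(−β·z₂)) / (β·(z₂−z₁))
e^(−0.465×2.4) = 0.3276; e^(−0.465×3.9) = 0.1631
⟨n⟩ = 0.59 × (0.3276 − 0.1631) / (0.465 × 1.5) = 0.59 × 0.2358 = 0.1392

13.9%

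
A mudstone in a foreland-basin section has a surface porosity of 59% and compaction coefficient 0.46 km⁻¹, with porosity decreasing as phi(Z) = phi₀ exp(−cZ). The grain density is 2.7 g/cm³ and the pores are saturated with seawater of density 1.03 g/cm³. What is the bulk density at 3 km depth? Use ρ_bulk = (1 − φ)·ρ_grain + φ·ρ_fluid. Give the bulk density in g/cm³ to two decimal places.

Porosity at depth: phi = 0.59·exp(−0.46×3) = 0.59×0.2516 = 0.1484
Bulk density: ρ_b = (1−phi)ρ_g + phi·ρ_f = 0.8516×2.7 + 0.1484×1.03
       = 2.299 + 0.153 = 2.452 g/cm³

2.45 g/cm³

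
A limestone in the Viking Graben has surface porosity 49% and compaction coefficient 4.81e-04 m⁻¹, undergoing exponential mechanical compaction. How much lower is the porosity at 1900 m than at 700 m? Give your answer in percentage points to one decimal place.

Working in km (1 km = 1000 m; c in km⁻¹ = c in m⁻¹ × 1000):
phi(0.7) = 0.49·e^(−0.481×0.7) = 0.3499
phi(1.9) = 0.49·e^(−0.481×1.9) = 0.1965
Δphi = 0.3499 − 0.1965 = 0.1535

15.3 percentage points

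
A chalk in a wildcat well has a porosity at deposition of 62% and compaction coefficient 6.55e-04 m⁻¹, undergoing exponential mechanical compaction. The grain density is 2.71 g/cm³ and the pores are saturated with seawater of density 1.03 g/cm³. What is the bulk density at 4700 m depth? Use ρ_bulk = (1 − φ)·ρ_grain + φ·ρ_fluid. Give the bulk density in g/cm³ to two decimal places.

Working in km (1 km = 1000 m; k in km⁻¹ = k in m⁻¹ × 1000):
Porosity at depth: n = 0.62·exp(−0.655×4.7) = 0.62×0.0460 = 0.0285
Bulk density: ρ_b = (1−n)ρ_g + n·ρ_f = 0.9715×2.71 + 0.0285×1.03
       = 2.633 + 0.029 = 2.662 g/cm³

2.66 g/cm³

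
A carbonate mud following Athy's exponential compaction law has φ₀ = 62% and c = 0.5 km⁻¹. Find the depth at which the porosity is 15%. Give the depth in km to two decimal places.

Invert Athy's law: z = ln(φ₀/φ) / c
z = ln(0.62/0.15) / 0.5 = ln(4.133) / 0.5 = 1.4191 / 0.5 = 2.838 km

2.84 km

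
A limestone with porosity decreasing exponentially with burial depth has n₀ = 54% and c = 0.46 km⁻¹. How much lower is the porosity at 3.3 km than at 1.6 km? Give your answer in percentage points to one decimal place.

14.0 percentage points

n(1.6) = 0.54·e^(−0.46×1.6) = 0.2587
n(3.3) = 0.54·e^(−0.46×3.3) = 0.1183
Δn = 0.2587 − 0.1183 = 0.1403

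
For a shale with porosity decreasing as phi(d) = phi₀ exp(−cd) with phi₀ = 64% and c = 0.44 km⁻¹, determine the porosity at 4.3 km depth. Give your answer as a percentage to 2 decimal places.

9.65%

phi = phi₀·exp(−c·d) = 0.64 × exp(−0.44 × 4.3) = 0.64 × exp(−1.892)
  = 0.64 × 0.1508 = 0.0965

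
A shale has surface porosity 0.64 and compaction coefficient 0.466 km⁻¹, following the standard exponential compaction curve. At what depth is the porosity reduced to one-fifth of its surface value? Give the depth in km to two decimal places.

3.45 km

φ/φ₀ = 1/5 ⇒ exp(−β·z) = 1/5 ⇒ z = ln(5) / β
z = 1.6094 / 0.466 = 3.454 km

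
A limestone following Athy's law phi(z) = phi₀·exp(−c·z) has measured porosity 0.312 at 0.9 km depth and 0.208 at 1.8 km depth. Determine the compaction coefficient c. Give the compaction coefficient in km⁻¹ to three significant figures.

Athy: phi(z) = phi₀ e^(−cz) ⇒ phi₁/phi₂ = e^{c(z₂−z₁)} ⇒ c = ln(phi₁/phi₂)/(z₂−z₁)
c = ln(0.312/0.208) / (1.8 − 0.9) = ln(1.5) / 0.9 = 0.4055 / 0.9 = 0.4505 km⁻¹

0.451 km⁻¹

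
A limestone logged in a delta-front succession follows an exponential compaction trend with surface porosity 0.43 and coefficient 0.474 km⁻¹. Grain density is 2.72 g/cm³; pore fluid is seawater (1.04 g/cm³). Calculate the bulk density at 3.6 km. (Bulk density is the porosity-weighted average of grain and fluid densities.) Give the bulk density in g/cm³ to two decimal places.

2.59 g/cm³

Porosity at depth: phi = 0.43·exp(−0.474×3.6) = 0.43×0.1815 = 0.0781
Bulk density: ρ_b = (1−phi)ρ_g + phi·ρ_f = 0.9219×2.72 + 0.0781×1.04
       = 2.508 + 0.081 = 2.589 g/cm³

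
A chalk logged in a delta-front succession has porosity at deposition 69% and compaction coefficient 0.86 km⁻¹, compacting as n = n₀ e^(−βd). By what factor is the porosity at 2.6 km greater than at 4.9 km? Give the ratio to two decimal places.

n(d₁)/n(d₂) = e^(−β·d₁)/e^(−β·d₂) = e^{β(d₂−d₁)}
= exp(0.86 × 2.3) = exp(1.978) = 7.2283

7.23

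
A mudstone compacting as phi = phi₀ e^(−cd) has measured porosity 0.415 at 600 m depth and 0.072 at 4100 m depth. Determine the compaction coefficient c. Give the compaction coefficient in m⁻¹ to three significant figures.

Working in km (1 km = 1000 m; c in km⁻¹ = c in m⁻¹ × 1000):
Athy: phi(d) = phi₀ e^(−cd) ⇒ phi₁/phi₂ = e^{c(d₂−d₁)} ⇒ c = ln(phi₁/phi₂)/(d₂−d₁)
c = ln(0.415/0.072) / (4.1 − 0.6) = ln(5.764) / 3.5 = 1.7516 / 3.5 = 0.5005 km⁻¹

0.000500 m⁻¹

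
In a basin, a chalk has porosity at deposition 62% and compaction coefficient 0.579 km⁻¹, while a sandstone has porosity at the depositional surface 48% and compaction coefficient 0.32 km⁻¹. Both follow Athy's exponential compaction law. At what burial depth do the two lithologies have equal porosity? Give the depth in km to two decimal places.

0.99 km

Set n₀ₐ e^(−βₐZ) = n₀ᵦ e^(−βᵦZ) ⇒ ln(n₀ₐ/n₀ᵦ) = (βₐ − βᵦ)·Z
Z = ln(0.62/0.48) / (0.579 − 0.32) = 0.2559 / 0.259 = 0.988 km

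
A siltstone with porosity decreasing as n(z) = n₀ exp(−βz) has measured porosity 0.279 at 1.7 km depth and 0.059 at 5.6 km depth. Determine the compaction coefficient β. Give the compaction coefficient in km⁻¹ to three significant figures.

Athy: n(z) = n₀ e^(−βz) ⇒ n₁/n₂ = e^{β(z₂−z₁)} ⇒ β = ln(n₁/n₂)/(z₂−z₁)
β = ln(0.279/0.059) / (5.6 − 1.7) = ln(4.729) / 3.9 = 1.5537 / 3.9 = 0.3984 km⁻¹

0.398 km⁻¹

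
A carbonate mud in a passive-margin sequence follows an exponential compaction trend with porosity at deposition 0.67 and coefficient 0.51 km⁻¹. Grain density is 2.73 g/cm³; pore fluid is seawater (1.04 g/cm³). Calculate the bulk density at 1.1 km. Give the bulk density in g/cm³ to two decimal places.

Porosity at depth: n = 0.67·exp(−0.51×1.1) = 0.67×0.5706 = 0.3823
Bulk density: ρ_b = (1−n)ρ_g + n·ρ_f = 0.6177×2.73 + 0.3823×1.04
       = 1.686 + 0.398 = 2.084 g/cm³

2.08 g/cm³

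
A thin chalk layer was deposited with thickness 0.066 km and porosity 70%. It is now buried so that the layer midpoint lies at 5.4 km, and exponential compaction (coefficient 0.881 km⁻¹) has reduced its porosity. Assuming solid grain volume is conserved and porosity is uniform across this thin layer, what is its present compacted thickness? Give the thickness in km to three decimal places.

Porosity at 5.4 km: φ = 0.7·exp(−0.881×5.4) = 0.0060
Solid-volume conservation: h(1−φ) = h₀(1−φ₀) ⇒ h = h₀·(1−φ₀)/(1−φ)
h = 0.066 × (1 − 0.7)/(1 − 0.0060) = 0.066 × 0.3018 = 0.0199 km

0.020 km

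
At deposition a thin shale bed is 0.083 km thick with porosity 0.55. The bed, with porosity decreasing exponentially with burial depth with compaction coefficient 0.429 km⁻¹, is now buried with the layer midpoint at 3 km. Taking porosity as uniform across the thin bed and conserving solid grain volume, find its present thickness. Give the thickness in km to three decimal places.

Porosity at 3 km: n = 0.55·exp(−0.429×3) = 0.1519
Solid-volume conservation: h(1−n) = h₀(1−n₀) ⇒ h = h₀·(1−n₀)/(1−n)
h = 0.083 × (1 − 0.55)/(1 − 0.1519) = 0.083 × 0.5306 = 0.0440 km

0.044 km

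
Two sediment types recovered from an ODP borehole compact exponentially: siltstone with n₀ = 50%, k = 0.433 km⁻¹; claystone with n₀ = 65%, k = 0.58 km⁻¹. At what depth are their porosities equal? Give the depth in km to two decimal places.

1.78 km

Set n₀ₐ e^(−kₐZ) = n₀ᵦ e^(−kᵦZ) ⇒ ln(n₀ₐ/n₀ᵦ) = (kₐ − kᵦ)·Z
Z = ln(0.5/0.65) / (0.433 − 0.58) = -0.2624 / -0.147 = 1.785 km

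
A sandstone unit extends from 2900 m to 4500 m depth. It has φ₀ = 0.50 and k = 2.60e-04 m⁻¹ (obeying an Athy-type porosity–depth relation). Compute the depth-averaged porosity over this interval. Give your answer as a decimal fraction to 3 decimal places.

0.192

Working in km (1 km = 1000 m; k in km⁻¹ = k in m⁻¹ × 1000):
⟨φ⟩ = (1/(d₂−d₁)) ∫ φ₀ e^(−kd) dd = φ₀·(e^(−k·d₁) − e^(−k·d₂)) / (k·(d₂−d₁))
e^(−0.26×2.9) = 0.4705; e^(−0.26×4.5) = 0.3104
⟨φ⟩ = 0.5 × (0.4705 − 0.3104) / (0.26 × 1.6) = 0.5 × 0.3849 = 0.1924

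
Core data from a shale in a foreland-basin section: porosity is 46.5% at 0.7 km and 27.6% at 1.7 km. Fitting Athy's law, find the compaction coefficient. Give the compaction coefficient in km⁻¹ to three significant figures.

0.522 km⁻¹

Athy: φ(Z) = φ₀ e^(−kZ) ⇒ φ₁/φ₂ = e^{k(Z₂−Z₁)} ⇒ k = ln(φ₁/φ₂)/(Z₂−Z₁)
k = ln(0.465/0.276) / (1.7 − 0.7) = ln(1.685) / 1 = 0.5216 / 1 = 0.5216 km⁻¹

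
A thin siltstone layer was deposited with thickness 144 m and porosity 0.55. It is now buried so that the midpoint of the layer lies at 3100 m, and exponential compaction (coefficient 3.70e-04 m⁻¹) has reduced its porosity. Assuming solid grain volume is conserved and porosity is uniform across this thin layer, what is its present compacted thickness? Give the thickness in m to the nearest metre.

79 m

Working in km (1 km = 1000 m; β in km⁻¹ = β in m⁻¹ × 1000):
Porosity at 3.1 km: phi = 0.55·exp(−0.37×3.1) = 0.1747
Solid-volume conservation: h(1−phi) = h₀(1−phi₀) ⇒ h = h₀·(1−phi₀)/(1−phi)
h = 0.144 × (1 − 0.55)/(1 − 0.1747) = 0.144 × 0.5452 = 0.0785 km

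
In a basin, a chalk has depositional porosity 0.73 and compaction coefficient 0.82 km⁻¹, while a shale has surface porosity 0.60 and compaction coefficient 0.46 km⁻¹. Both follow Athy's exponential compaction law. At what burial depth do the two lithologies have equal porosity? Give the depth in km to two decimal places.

Set phi₀ₐ e^(−cₐd) = phi₀ᵦ e^(−cᵦd) ⇒ ln(phi₀ₐ/phi₀ᵦ) = (cₐ − cᵦ)·d
d = ln(0.73/0.6) / (0.82 − 0.46) = 0.1961 / 0.36 = 0.545 km

0.54 km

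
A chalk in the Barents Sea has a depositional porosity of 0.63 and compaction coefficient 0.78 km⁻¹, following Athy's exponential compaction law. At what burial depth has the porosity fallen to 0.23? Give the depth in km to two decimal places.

1.29 km

Invert Athy's law: d = ln(n₀/n) / k
d = ln(0.63/0.23) / 0.78 = ln(2.739) / 0.78 = 1.0076 / 0.78 = 1.292 km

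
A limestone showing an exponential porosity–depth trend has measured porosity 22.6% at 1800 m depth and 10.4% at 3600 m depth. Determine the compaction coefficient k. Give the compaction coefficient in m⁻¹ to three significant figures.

Working in km (1 km = 1000 m; k in km⁻¹ = k in m⁻¹ × 1000):
Athy: phi(Z) = phi₀ e^(−kZ) ⇒ phi₁/phi₂ = e^{k(Z₂−Z₁)} ⇒ k = ln(phi₁/phi₂)/(Z₂−Z₁)
k = ln(0.226/0.104) / (3.6 − 1.8) = ln(2.173) / 1.8 = 0.7761 / 1.8 = 0.4312 km⁻¹

0.000431 m⁻¹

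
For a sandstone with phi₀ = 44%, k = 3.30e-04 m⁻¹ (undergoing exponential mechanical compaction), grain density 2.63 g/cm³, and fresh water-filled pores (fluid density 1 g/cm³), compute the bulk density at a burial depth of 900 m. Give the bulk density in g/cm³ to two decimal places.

Working in km (1 km = 1000 m; k in km⁻¹ = k in m⁻¹ × 1000):
Porosity at depth: phi = 0.44·exp(−0.33×0.9) = 0.44×0.7430 = 0.3269
Bulk density: ρ_b = (1−phi)ρ_g + phi·ρ_f = 0.6731×2.63 + 0.3269×1
       = 1.770 + 0.327 = 2.097 g/cm³

2.10 g/cm³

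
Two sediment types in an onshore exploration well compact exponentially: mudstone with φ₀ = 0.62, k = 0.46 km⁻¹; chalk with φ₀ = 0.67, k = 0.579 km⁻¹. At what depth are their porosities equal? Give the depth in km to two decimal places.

0.65 km

Set φ₀ₐ e^(−kₐZ) = φ₀ᵦ e^(−kᵦZ) ⇒ ln(φ₀ₐ/φ₀ᵦ) = (kₐ − kᵦ)·Z
Z = ln(0.62/0.67) / (0.46 − 0.579) = -0.0776 / -0.119 = 0.652 km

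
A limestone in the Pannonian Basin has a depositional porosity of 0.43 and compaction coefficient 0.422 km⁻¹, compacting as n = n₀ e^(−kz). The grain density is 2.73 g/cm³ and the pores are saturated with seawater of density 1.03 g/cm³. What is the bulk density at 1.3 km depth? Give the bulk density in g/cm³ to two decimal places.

2.31 g/cm³

Porosity at depth: n = 0.43·exp(−0.422×1.3) = 0.43×0.5778 = 0.2484
Bulk density: ρ_b = (1−n)ρ_g + n·ρ_f = 0.7516×2.73 + 0.2484×1.03
       = 2.052 + 0.256 = 2.308 g/cm³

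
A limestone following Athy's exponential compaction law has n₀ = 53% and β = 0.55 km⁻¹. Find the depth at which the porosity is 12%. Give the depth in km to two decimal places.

2.70 km

Invert Athy's law: d = ln(n₀/n) / β
d = ln(0.53/0.12) / 0.55 = ln(4.417) / 0.55 = 1.4854 / 0.55 = 2.701 km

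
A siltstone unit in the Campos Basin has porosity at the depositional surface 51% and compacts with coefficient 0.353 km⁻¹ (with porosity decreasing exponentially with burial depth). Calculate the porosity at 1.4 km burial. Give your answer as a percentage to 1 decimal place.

φ = φ₀·exp(−k·d) = 0.51 × exp(−0.353 × 1.4) = 0.51 × exp(−0.4942)
  = 0.51 × 0.6101 = 0.3111

31.1%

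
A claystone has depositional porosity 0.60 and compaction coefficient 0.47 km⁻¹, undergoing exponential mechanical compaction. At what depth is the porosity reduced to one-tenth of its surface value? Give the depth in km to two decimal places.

φ/φ₀ = 1/10 ⇒ exp(−c·z) = 1/10 ⇒ z = ln(10) / c
z = 2.3026 / 0.47 = 4.899 km

4.90 km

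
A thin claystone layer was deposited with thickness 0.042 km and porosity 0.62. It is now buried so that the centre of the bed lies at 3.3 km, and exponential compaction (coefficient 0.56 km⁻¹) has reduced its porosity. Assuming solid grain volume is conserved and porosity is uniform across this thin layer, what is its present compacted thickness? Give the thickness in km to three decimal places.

Porosity at 3.3 km: φ = 0.62·exp(−0.56×3.3) = 0.0977
Solid-volume conservation: h(1−φ) = h₀(1−φ₀) ⇒ h = h₀·(1−φ₀)/(1−φ)
h = 0.042 × (1 − 0.62)/(1 − 0.0977) = 0.042 × 0.4211 = 0.0177 km

0.018 km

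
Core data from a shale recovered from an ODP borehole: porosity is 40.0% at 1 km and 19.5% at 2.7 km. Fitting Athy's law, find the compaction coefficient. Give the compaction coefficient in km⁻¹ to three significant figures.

Athy: φ(d) = φ₀ e^(−βd) ⇒ φ₁/φ₂ = e^{β(d₂−d₁)} ⇒ β = ln(φ₁/φ₂)/(d₂−d₁)
β = ln(0.4/0.195) / (2.7 − 1) = ln(2.051) / 1.7 = 0.7185 / 1.7 = 0.4226 km⁻¹

0.423 km⁻¹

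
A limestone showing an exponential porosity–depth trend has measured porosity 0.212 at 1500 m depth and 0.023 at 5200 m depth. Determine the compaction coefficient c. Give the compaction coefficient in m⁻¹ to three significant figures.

Working in km (1 km = 1000 m; c in km⁻¹ = c in m⁻¹ × 1000):
Athy: phi(z) = phi₀ e^(−cz) ⇒ phi₁/phi₂ = e^{c(z₂−z₁)} ⇒ c = ln(phi₁/phi₂)/(z₂−z₁)
c = ln(0.212/0.023) / (5.2 − 1.5) = ln(9.217) / 3.7 = 2.2211 / 3.7 = 0.6003 km⁻¹

0.000600 m⁻¹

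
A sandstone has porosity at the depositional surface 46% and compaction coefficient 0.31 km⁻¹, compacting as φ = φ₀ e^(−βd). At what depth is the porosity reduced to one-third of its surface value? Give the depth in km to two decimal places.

φ/φ₀ = 1/3 ⇒ exp(−β·d) = 1/3 ⇒ d = ln(3) / β
d = 1.0986 / 0.31 = 3.544 km

3.54 km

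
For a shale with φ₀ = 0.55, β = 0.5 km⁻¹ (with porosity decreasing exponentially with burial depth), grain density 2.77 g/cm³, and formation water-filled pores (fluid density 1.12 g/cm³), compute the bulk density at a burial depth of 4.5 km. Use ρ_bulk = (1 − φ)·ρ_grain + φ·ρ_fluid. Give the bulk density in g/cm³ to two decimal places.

2.67 g/cm³

Porosity at depth: φ = 0.55·exp(−0.5×4.5) = 0.55×0.1054 = 0.0580
Bulk density: ρ_b = (1−φ)ρ_g + φ·ρ_f = 0.9420×2.77 + 0.0580×1.12
       = 2.609 + 0.065 = 2.674 g/cm³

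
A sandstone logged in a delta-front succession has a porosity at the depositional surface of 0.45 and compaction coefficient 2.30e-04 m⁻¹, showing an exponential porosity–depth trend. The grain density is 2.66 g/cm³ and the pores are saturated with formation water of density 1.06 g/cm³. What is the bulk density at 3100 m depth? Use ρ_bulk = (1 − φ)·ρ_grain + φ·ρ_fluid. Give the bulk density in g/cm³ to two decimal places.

2.31 g/cm³

Working in km (1 km = 1000 m; k in km⁻¹ = k in m⁻¹ × 1000):
Porosity at depth: phi = 0.45·exp(−0.23×3.1) = 0.45×0.4902 = 0.2206
Bulk density: ρ_b = (1−phi)ρ_g + phi·ρ_f = 0.7794×2.66 + 0.2206×1.06
       = 2.073 + 0.234 = 2.307 g/cm³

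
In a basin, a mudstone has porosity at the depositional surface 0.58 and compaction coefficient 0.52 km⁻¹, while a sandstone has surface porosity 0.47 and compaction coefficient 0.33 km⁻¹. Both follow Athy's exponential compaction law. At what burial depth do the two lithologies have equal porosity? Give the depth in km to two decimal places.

Set φ₀ₐ e^(−kₐz) = φ₀ᵦ e^(−kᵦz) ⇒ ln(φ₀ₐ/φ₀ᵦ) = (kₐ − kᵦ)·z
z = ln(0.58/0.47) / (0.52 − 0.33) = 0.2103 / 0.19 = 1.107 km

1.11 km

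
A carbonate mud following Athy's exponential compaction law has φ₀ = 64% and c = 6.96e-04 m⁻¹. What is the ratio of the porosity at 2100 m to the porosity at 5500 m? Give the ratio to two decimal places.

Working in km (1 km = 1000 m; c in km⁻¹ = c in m⁻¹ × 1000):
φ(d₁)/φ(d₂) = e^(−c·d₁)/e^(−c·d₂) = e^{c(d₂−d₁)}
= exp(0.696 × 3.4) = exp(2.366) = 10.6590

10.66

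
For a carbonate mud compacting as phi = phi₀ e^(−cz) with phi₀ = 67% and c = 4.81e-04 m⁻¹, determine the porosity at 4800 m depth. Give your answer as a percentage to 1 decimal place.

Working in km (1 km = 1000 m; c in km⁻¹ = c in m⁻¹ × 1000):
phi = phi₀·exp(−c·z) = 0.67 × exp(−0.481 × 4.8) = 0.67 × exp(−2.309)
  = 0.67 × 0.0994 = 0.0666

6.7%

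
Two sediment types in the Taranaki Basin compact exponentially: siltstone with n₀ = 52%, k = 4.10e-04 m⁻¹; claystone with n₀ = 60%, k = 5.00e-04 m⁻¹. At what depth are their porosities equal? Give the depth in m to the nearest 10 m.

1590 m

Working in km (1 km = 1000 m; k in km⁻¹ = k in m⁻¹ × 1000):
Set n₀ₐ e^(−kₐd) = n₀ᵦ e^(−kᵦd) ⇒ ln(n₀ₐ/n₀ᵦ) = (kₐ − kᵦ)·d
d = ln(0.52/0.6) / (0.41 − 0.5) = -0.1431 / -0.09 = 1.590 km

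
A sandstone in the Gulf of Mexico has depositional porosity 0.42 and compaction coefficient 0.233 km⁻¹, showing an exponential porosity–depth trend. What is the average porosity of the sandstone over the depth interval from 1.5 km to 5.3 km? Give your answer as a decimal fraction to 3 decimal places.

⟨phi⟩ = (1/(z₂−z₁)) ∫ phi₀ e^(−βz) dz = phi₀·(e^(−β·z₁) − e^(−β·z₂)) / (β·(z₂−z₁))
e^(−0.233×1.5) = 0.7050; e^(−0.233×5.3) = 0.2909
⟨phi⟩ = 0.42 × (0.7050 − 0.2909) / (0.233 × 3.8) = 0.42 × 0.4678 = 0.1965

0.196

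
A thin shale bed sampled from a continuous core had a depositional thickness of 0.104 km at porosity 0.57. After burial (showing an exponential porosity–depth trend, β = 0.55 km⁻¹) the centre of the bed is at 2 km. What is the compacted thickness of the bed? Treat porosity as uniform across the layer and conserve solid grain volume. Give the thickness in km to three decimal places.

0.055 km

Porosity at 2 km: φ = 0.57·exp(−0.55×2) = 0.1897
Solid-volume conservation: h(1−φ) = h₀(1−φ₀) ⇒ h = h₀·(1−φ₀)/(1−φ)
h = 0.104 × (1 − 0.57)/(1 − 0.1897) = 0.104 × 0.5307 = 0.0552 km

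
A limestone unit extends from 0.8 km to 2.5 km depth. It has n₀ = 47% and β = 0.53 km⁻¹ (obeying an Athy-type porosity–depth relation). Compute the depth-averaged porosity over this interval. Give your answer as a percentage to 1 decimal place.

⟨n⟩ = (1/(d₂−d₁)) ∫ n₀ e^(−βd) dd = n₀·(e^(−β·d₁) − e^(−β·d₂)) / (β·(d₂−d₁))
e^(−0.53×0.8) = 0.6544; e^(−0.53×2.5) = 0.2658
⟨n⟩ = 0.47 × (0.6544 − 0.2658) / (0.53 × 1.7) = 0.47 × 0.4313 = 0.2027

20.3%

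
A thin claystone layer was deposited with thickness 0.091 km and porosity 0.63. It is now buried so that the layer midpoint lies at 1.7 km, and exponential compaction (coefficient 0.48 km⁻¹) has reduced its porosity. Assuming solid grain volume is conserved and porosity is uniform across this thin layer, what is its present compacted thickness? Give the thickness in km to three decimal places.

0.047 km

Porosity at 1.7 km: n = 0.63·exp(−0.48×1.7) = 0.2786
Solid-volume conservation: h(1−n) = h₀(1−n₀) ⇒ h = h₀·(1−n₀)/(1−n)
h = 0.091 × (1 − 0.63)/(1 − 0.2786) = 0.091 × 0.5129 = 0.0467 km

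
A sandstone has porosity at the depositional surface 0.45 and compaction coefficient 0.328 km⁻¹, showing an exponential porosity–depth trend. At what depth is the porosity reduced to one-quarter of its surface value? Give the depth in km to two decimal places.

φ/φ₀ = 1/4 ⇒ exp(−c·d) = 1/4 ⇒ d = ln(4) / c
d = 1.3863 / 0.328 = 4.227 km

4.23 km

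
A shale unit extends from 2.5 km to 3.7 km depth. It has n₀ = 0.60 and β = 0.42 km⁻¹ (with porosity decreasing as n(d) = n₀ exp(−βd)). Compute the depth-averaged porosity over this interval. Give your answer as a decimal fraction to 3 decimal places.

0.165

⟨n⟩ = (1/(d₂−d₁)) ∫ n₀ e^(−βd) dd = n₀·(e^(−β·d₁) − e^(−β·d₂)) / (β·(d₂−d₁))
e^(−0.42×2.5) = 0.3499; e^(−0.42×3.7) = 0.2114
⟨n⟩ = 0.6 × (0.3499 − 0.2114) / (0.42 × 1.2) = 0.6 × 0.2749 = 0.1649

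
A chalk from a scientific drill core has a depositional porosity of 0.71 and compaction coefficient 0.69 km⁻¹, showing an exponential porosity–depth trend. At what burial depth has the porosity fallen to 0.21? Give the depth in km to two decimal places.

1.77 km

Invert Athy's law: d = ln(φ₀/φ) / c
d = ln(0.71/0.21) / 0.69 = ln(3.381) / 0.69 = 1.2182 / 0.69 = 1.765 km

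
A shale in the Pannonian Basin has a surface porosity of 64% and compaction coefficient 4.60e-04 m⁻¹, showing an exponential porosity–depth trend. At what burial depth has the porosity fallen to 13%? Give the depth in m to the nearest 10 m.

3470 m

Working in km (1 km = 1000 m; β in km⁻¹ = β in m⁻¹ × 1000):
Invert Athy's law: Z = ln(n₀/n) / β
Z = ln(0.64/0.13) / 0.46 = ln(4.923) / 0.46 = 1.5939 / 0.46 = 3.465 km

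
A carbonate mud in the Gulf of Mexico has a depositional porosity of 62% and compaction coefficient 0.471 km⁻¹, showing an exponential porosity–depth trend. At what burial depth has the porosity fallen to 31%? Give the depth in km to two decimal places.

1.47 km

Invert Athy's law: z = ln(φ₀/φ) / k
z = ln(0.62/0.31) / 0.471 = ln(2) / 0.471 = 0.6931 / 0.471 = 1.472 km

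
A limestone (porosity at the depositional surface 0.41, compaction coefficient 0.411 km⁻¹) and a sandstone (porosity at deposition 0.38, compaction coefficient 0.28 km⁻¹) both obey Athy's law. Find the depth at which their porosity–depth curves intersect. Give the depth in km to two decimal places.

0.58 km

Set φ₀ₐ e^(−kₐd) = φ₀ᵦ e^(−kᵦd) ⇒ ln(φ₀ₐ/φ₀ᵦ) = (kₐ − kᵦ)·d
d = ln(0.41/0.38) / (0.411 − 0.28) = 0.0760 / 0.131 = 0.580 km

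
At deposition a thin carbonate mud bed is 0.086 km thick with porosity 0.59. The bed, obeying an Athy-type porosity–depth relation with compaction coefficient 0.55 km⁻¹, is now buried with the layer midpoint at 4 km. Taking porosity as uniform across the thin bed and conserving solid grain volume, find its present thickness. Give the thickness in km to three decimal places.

0.038 km

Porosity at 4 km: phi = 0.59·exp(−0.55×4) = 0.0654
Solid-volume conservation: h(1−phi) = h₀(1−phi₀) ⇒ h = h₀·(1−phi₀)/(1−phi)
h = 0.086 × (1 − 0.59)/(1 − 0.0654) = 0.086 × 0.4387 = 0.0377 km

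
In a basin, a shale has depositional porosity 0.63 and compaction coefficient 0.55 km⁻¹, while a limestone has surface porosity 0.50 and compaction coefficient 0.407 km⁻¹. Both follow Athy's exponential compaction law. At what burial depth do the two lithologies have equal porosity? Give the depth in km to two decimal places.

Set φ₀ₐ e^(−βₐz) = φ₀ᵦ e^(−βᵦz) ⇒ ln(φ₀ₐ/φ₀ᵦ) = (βₐ − βᵦ)·z
z = ln(0.63/0.5) / (0.55 − 0.407) = 0.2311 / 0.143 = 1.616 km

1.62 km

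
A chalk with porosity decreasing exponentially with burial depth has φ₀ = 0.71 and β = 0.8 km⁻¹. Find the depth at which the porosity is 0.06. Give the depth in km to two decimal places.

3.09 km

Invert Athy's law: Z = ln(φ₀/φ) / β
Z = ln(0.71/0.06) / 0.8 = ln(11.83) / 0.8 = 2.4709 / 0.8 = 3.089 km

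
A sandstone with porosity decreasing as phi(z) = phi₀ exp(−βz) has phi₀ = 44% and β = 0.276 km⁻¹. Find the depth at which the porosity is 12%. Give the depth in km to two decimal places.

4.71 km

Invert Athy's law: z = ln(phi₀/phi) / β
z = ln(0.44/0.12) / 0.276 = ln(3.667) / 0.276 = 1.2993 / 0.276 = 4.708 km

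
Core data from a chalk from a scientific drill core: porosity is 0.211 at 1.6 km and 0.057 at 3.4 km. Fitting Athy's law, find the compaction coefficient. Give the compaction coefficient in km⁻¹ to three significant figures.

Athy: φ(z) = φ₀ e^(−βz) ⇒ φ₁/φ₂ = e^{β(z₂−z₁)} ⇒ β = ln(φ₁/φ₂)/(z₂−z₁)
β = ln(0.211/0.057) / (3.4 − 1.6) = ln(3.702) / 1.8 = 1.3088 / 1.8 = 0.7271 km⁻¹

0.727 km⁻¹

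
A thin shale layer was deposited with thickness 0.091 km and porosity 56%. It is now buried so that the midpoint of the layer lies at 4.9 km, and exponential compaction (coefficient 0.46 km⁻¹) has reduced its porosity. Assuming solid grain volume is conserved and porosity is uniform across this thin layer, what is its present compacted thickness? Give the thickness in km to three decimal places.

0.043 km

Porosity at 4.9 km: n = 0.56·exp(−0.46×4.9) = 0.0588
Solid-volume conservation: h(1−n) = h₀(1−n₀) ⇒ h = h₀·(1−n₀)/(1−n)
h = 0.091 × (1 − 0.56)/(1 − 0.0588) = 0.091 × 0.4675 = 0.0425 km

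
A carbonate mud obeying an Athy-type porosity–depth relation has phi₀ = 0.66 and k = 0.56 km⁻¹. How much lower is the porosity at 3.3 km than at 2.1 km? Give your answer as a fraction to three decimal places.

0.100

phi(2.1) = 0.66·e^(−0.56×2.1) = 0.2036
phi(3.3) = 0.66·e^(−0.56×3.3) = 0.1040
Δphi = 0.2036 − 0.1040 = 0.0996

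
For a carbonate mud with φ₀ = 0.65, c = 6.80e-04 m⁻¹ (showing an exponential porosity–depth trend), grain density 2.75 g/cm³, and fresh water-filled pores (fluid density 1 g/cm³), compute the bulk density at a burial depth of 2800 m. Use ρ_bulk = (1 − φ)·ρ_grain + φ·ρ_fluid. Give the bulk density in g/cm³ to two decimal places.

Working in km (1 km = 1000 m; c in km⁻¹ = c in m⁻¹ × 1000):
Porosity at depth: φ = 0.65·exp(−0.68×2.8) = 0.65×0.1490 = 0.0968
Bulk density: ρ_b = (1−φ)ρ_g + φ·ρ_f = 0.9032×2.75 + 0.0968×1
       = 2.484 + 0.097 = 2.581 g/cm³

2.58 g/cm³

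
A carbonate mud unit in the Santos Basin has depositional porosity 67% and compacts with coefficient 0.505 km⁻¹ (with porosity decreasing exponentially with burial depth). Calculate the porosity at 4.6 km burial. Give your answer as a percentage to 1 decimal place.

6.6%

phi = phi₀·exp(−c·z) = 0.67 × exp(−0.505 × 4.6) = 0.67 × exp(−2.323)
  = 0.67 × 0.0980 = 0.0656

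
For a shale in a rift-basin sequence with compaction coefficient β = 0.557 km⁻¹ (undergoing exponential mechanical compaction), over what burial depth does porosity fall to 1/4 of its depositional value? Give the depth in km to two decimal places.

2.49 km

phi/phi₀ = 1/4 ⇒ exp(−β·z) = 1/4 ⇒ z = ln(4) / β
z = 1.3863 / 0.557 = 2.489 km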